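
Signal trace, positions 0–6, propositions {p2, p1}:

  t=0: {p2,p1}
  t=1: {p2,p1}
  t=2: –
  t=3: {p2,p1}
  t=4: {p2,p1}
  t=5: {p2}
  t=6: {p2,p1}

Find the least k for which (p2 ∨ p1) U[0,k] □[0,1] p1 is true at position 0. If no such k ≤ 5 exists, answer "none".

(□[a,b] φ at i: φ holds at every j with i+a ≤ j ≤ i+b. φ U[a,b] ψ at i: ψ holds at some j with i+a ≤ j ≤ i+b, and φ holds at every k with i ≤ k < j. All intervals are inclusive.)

0

Need earliest j ≥ 0 with □[0,1] p1, and (p2 ∨ p1) at every k in [0,j-1].
  j=0: rhs holds (empty prefix). k = 0.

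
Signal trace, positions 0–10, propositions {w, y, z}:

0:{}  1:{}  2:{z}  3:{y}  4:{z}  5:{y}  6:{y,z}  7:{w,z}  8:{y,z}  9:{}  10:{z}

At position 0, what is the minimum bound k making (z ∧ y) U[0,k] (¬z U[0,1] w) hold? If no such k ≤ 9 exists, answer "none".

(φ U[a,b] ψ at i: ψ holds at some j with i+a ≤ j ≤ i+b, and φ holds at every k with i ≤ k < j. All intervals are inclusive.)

none

Need earliest j ≥ 0 with (¬z U[0,1] w), and (z ∧ y) at every k in [0,j-1].
  j=0: rhs fails.
  j=1: rhs fails.
  j=2: rhs fails.
  j=3: rhs fails.
  j=4: rhs fails.
  j=5: rhs fails.
  j=6: rhs fails.
  j=7: rhs holds but lhs fails at k=0.
  j=8: rhs fails.
  j=9: rhs fails.
No witness within the range → none.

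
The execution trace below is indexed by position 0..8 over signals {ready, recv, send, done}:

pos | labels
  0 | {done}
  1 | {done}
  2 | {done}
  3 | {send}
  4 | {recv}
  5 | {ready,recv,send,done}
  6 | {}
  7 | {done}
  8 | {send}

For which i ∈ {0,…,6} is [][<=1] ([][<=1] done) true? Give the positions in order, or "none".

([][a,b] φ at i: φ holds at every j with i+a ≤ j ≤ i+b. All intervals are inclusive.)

Evaluate at each i in [0,6]:
  i=0: ✓ (all of [0,1])
  i=1: ✗ (fails at j=2)
  i=2: ✗ (fails at j=2)
  i=3: ✗ (fails at j=3)
  i=4: ✗ (fails at j=4)
  i=5: ✗ (fails at j=5)
  i=6: ✗ (fails at j=6)

0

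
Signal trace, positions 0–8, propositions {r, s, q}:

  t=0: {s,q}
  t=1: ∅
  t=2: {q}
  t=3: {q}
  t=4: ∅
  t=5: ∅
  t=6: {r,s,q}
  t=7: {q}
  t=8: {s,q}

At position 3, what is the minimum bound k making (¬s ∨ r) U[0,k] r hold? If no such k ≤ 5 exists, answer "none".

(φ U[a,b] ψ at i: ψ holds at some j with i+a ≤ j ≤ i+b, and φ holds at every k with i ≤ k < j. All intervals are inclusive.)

Need earliest j ≥ 3 with r, and (¬s ∨ r) at every k in [3,j-1].
  j=3: rhs fails.
  j=4: rhs fails.
  j=5: rhs fails.
  j=6: rhs holds; lhs holds on [3,5]. k = 3.

3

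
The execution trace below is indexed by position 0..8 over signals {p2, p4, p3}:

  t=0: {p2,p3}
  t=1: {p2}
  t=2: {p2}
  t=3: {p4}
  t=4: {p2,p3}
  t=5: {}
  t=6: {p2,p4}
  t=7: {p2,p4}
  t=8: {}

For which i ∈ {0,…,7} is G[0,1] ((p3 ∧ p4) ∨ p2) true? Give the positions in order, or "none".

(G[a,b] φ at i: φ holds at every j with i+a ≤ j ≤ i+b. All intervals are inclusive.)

Evaluate at each i in [0,7]:
  i=0: ✓ (all of [0,1])
  i=1: ✓ (all of [1,2])
  i=2: ✗ (fails at j=3)
  i=3: ✗ (fails at j=3)
  i=4: ✗ (fails at j=5)
  i=5: ✗ (fails at j=5)
  i=6: ✓ (all of [6,7])
  i=7: ✗ (fails at j=8)

0, 1, 6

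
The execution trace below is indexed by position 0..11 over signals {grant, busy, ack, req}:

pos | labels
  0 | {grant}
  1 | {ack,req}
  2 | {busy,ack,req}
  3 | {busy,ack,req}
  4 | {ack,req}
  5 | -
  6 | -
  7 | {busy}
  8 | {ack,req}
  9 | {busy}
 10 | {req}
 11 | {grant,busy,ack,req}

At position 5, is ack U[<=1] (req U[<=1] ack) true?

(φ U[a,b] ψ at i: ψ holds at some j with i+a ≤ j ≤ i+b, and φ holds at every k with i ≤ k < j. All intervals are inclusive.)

Need some j in [5,6] with (req U[<=1] ack), and ack at every k in [5,j-1].
  j=5: (req U[<=1] ack) — fails.
  j=6: (req U[<=1] ack) — fails.
No j in the window works → until fails.

No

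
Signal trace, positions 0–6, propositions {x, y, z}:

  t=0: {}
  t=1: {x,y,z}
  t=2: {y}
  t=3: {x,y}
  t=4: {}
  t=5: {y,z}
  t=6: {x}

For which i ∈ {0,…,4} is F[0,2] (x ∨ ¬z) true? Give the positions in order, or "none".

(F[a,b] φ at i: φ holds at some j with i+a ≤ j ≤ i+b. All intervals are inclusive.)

0, 1, 2, 3, 4

Evaluate at each i in [0,4]:
  i=0: ✓ (witness j=0)
  i=1: ✓ (witness j=1)
  i=2: ✓ (witness j=2)
  i=3: ✓ (witness j=3)
  i=4: ✓ (witness j=4)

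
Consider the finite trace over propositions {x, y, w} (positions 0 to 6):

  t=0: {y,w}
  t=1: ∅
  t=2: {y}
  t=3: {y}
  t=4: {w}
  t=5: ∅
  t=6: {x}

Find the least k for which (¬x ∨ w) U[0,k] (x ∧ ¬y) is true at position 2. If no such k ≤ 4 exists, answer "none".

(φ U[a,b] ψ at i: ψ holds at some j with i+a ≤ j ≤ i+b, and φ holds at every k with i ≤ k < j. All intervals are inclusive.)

4

Need earliest j ≥ 2 with (x ∧ ¬y), and (¬x ∨ w) at every k in [2,j-1].
  j=2: rhs fails.
  j=3: rhs fails.
  j=4: rhs fails.
  j=5: rhs fails.
  j=6: rhs holds; lhs holds on [2,5]. k = 4.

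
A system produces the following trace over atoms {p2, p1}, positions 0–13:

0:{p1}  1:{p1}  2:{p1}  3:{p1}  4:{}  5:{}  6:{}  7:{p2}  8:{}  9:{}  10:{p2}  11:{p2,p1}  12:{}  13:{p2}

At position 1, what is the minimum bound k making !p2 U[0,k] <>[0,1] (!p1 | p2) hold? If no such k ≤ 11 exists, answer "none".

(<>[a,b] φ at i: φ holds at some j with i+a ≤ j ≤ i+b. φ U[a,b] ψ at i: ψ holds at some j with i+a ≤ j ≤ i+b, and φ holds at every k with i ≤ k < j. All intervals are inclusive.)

2

Need earliest j ≥ 1 with <>[0,1] (!p1 | p2), and !p2 at every k in [1,j-1].
  j=1: rhs fails.
  j=2: rhs fails.
  j=3: rhs holds; lhs holds on [1,2]. k = 2.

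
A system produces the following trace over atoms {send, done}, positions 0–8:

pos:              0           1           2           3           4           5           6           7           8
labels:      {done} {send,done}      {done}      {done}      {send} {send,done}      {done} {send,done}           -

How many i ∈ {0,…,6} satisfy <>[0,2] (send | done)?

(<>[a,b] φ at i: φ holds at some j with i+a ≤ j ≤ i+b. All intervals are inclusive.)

Evaluate at each i in [0,6]:
  i=0: ✓ (witness j=0)
  i=1: ✓ (witness j=1)
  i=2: ✓ (witness j=2)
  i=3: ✓ (witness j=3)
  i=4: ✓ (witness j=4)
  i=5: ✓ (witness j=5)
  i=6: ✓ (witness j=6)
Positions where it holds: {0, 1, 2, 3, 4, 5, 6} → 7.

7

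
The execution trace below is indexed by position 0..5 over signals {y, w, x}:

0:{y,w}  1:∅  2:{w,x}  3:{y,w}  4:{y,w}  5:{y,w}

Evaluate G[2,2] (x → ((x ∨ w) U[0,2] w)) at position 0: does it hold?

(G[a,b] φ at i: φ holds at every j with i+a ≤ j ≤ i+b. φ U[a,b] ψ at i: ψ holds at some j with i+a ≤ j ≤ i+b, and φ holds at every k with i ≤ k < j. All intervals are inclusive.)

Check (x → ((x ∨ w) U[0,2] w)) at every j in [2,2]:
  j=2: antecedent true; consequent holds → ✓
All positions satisfy it → formula holds.

Holds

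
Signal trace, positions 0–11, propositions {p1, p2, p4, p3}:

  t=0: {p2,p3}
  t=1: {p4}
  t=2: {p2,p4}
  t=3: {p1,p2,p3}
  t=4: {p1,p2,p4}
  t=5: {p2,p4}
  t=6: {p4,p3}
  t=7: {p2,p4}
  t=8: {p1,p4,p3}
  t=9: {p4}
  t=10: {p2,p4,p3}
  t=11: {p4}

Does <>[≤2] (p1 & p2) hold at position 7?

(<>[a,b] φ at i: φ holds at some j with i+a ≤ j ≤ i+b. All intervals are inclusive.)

Does not hold

Check (p1 & p2) at each j in [7,9]:
  j=7: false
  j=8: false
  j=9: false
No position in the window satisfies it → formula fails.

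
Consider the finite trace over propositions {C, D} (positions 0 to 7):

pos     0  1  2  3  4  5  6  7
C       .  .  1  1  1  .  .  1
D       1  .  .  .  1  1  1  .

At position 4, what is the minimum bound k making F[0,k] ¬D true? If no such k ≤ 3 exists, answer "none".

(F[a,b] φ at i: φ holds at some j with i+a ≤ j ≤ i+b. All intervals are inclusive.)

Scan j = 4,5,… for ¬D:
  j=4: fails
  j=5: fails
  j=6: fails
  j=7: holds
First hit at j=7, so smallest k = 7-4 = 3.

3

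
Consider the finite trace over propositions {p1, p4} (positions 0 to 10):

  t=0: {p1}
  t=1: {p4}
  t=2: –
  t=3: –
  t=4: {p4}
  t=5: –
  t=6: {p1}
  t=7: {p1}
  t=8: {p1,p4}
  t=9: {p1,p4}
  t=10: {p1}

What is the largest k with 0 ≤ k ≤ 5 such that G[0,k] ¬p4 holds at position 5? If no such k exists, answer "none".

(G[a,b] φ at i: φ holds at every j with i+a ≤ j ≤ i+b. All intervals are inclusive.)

2

¬p4 must hold from j=5 onward; find where it first fails.
  j=5: holds
  j=6: holds
  j=7: holds
  j=8: fails
Holds on [5,7], so largest k = 2.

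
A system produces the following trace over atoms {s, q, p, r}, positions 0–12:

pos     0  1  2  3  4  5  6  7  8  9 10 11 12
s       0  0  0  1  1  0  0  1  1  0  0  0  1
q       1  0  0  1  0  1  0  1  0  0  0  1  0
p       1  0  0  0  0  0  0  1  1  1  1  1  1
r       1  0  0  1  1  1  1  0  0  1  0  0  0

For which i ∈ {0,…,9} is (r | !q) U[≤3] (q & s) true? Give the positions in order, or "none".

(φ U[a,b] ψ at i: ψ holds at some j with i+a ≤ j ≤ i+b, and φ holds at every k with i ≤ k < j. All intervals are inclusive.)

0, 1, 2, 3, 4, 5, 6, 7

Evaluate at each i in [0,9]:
  i=0: ✓ (rhs at j=3; lhs holds on [0,2])
  i=1: ✓ (rhs at j=3; lhs holds on [1,2])
  i=2: ✓ (rhs at j=3; lhs holds on [2,2])
  i=3: ✓ (rhs at j=3)
  i=4: ✓ (rhs at j=7; lhs holds on [4,6])
  i=5: ✓ (rhs at j=7; lhs holds on [5,6])
  i=6: ✓ (rhs at j=7; lhs holds on [6,6])
  i=7: ✓ (rhs at j=7)
  i=8: ✗ (no rhs in [8,11])
  i=9: ✗ (no rhs in [9,12])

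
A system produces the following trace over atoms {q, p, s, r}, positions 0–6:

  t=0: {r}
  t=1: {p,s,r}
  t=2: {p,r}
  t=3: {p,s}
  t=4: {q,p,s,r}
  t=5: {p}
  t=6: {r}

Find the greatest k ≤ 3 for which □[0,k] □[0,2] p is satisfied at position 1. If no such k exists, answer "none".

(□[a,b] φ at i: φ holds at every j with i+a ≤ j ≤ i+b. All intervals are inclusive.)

2

□[0,2] p must hold from j=1 onward; find where it first fails.
  j=1: holds
  j=2: holds
  j=3: holds
  j=4: fails
Holds on [1,3], so largest k = 2.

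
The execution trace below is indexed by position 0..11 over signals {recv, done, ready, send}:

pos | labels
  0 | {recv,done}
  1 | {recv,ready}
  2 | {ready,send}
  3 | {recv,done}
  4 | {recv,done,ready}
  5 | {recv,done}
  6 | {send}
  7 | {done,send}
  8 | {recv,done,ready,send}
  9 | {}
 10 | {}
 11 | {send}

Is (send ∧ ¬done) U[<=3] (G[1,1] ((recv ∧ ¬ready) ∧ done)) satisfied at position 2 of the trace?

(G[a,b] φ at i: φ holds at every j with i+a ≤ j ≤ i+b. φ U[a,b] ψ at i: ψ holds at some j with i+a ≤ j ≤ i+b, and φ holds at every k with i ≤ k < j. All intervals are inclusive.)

Need some j in [2,5] with G[1,1] ((recv ∧ ¬ready) ∧ done), and (send ∧ ¬done) at every k in [2,j-1].
  j=2: G[1,1] ((recv ∧ ¬ready) ∧ done) holds; no prefix to check → satisfied.

True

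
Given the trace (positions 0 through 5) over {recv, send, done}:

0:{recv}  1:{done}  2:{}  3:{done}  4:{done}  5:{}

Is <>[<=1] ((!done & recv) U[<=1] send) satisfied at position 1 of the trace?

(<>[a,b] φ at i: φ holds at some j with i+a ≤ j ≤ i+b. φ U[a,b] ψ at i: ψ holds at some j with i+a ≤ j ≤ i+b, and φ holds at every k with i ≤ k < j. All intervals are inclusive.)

False

Check ((!done & recv) U[<=1] send) at each j in [1,2]:
  j=1: fails
  j=2: fails
No position in the window satisfies it → formula fails.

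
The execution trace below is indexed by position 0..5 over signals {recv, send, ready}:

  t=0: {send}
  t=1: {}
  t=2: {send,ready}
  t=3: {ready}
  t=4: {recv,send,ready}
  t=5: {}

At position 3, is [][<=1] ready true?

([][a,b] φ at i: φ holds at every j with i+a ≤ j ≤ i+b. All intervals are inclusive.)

Yes

Check ready at every j in [3,4]:
  j=3: true
  j=4: true
All positions satisfy it → formula holds.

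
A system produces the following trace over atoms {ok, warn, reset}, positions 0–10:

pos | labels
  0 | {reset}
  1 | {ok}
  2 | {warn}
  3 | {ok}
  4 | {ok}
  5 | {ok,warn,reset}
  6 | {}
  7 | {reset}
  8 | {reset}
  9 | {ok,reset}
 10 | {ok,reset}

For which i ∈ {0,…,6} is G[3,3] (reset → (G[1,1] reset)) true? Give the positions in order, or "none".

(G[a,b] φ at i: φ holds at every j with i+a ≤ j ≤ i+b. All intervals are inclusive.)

Evaluate at each i in [0,6]:
  i=0: ✓ (all of [3,3])
  i=1: ✓ (all of [4,4])
  i=2: ✗ (fails at j=5)
  i=3: ✓ (all of [6,6])
  i=4: ✓ (all of [7,7])
  i=5: ✓ (all of [8,8])
  i=6: ✓ (all of [9,9])

0, 1, 3, 4, 5, 6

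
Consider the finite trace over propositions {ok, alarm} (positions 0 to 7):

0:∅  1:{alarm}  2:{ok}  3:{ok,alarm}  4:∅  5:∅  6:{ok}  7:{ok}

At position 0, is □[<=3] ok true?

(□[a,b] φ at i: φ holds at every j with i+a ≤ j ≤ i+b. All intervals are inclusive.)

Check ok at every j in [0,3]:
  j=0: false
  j=1: false
  j=2: true
  j=3: true
Fails at j=0 → formula fails.

False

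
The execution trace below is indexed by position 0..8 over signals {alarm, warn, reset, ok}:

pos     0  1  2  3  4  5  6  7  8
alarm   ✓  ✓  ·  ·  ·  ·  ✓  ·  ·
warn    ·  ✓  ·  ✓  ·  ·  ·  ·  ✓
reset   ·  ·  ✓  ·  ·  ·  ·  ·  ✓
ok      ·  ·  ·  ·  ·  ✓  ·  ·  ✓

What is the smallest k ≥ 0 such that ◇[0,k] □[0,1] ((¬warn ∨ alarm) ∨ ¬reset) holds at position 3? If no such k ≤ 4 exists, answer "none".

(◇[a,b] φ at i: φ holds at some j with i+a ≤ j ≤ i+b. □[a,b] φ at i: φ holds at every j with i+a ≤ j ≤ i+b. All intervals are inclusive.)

0

Scan j = 3,4,… for □[0,1] ((¬warn ∨ alarm) ∨ ¬reset):
  j=3: holds
First hit at j=3, so smallest k = 3-3 = 0.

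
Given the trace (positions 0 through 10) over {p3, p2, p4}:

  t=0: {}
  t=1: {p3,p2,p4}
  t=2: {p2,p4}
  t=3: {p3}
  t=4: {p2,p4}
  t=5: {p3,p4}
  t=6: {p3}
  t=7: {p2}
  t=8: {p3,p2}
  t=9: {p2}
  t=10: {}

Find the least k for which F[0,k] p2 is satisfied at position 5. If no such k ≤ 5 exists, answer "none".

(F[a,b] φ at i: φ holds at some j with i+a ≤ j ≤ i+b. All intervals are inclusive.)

Scan j = 5,6,… for p2:
  j=5: fails
  j=6: fails
  j=7: holds
First hit at j=7, so smallest k = 7-5 = 2.

2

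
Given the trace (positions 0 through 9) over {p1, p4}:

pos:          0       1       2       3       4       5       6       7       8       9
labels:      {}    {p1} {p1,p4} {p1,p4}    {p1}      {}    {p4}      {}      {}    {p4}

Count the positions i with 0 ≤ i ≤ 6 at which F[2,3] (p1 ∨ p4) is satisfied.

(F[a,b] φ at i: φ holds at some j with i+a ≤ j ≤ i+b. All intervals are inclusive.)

Evaluate at each i in [0,6]:
  i=0: ✓ (witness j=2)
  i=1: ✓ (witness j=3)
  i=2: ✓ (witness j=4)
  i=3: ✓ (witness j=6)
  i=4: ✓ (witness j=6)
  i=5: ✗ (none in [7,8])
  i=6: ✓ (witness j=9)
Positions where it holds: {0, 1, 2, 3, 4, 6} → 6.

6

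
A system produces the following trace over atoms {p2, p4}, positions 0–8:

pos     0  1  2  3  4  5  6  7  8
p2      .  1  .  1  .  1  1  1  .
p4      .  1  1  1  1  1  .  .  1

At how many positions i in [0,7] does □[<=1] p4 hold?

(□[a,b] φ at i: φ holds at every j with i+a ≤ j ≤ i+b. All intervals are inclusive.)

Evaluate at each i in [0,7]:
  i=0: ✗ (fails at j=0)
  i=1: ✓ (all of [1,2])
  i=2: ✓ (all of [2,3])
  i=3: ✓ (all of [3,4])
  i=4: ✓ (all of [4,5])
  i=5: ✗ (fails at j=6)
  i=6: ✗ (fails at j=6)
  i=7: ✗ (fails at j=7)
Positions where it holds: {1, 2, 3, 4} → 4.

4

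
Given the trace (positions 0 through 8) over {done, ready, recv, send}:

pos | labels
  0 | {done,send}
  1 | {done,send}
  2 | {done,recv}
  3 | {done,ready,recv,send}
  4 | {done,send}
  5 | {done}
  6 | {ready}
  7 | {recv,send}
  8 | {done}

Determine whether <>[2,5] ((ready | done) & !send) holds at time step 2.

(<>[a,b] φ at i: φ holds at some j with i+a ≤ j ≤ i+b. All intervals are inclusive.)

Check ((ready | done) & !send) at each j in [4,7]:
  j=4: false
  j=5: true
  j=6: true
  j=7: false
Found at j=5 → formula holds.

Yes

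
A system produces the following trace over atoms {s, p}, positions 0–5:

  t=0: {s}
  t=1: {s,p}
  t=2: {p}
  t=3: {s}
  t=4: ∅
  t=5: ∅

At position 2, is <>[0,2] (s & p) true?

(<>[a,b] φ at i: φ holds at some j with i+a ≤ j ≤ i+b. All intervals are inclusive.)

Check (s & p) at each j in [2,4]:
  j=2: false
  j=3: false
  j=4: false
No position in the window satisfies it → formula fails.

No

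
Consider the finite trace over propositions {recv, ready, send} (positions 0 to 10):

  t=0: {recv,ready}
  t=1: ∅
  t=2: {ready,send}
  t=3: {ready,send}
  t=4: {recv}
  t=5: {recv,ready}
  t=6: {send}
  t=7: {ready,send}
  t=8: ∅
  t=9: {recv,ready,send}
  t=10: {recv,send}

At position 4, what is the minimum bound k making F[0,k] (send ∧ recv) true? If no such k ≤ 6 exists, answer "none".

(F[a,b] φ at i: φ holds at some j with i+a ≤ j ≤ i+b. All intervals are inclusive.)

5

Scan j = 4,5,… for (send ∧ recv):
  j=4: fails
  j=5: fails
  j=6: fails
  j=7: fails
  j=8: fails
  j=9: holds
First hit at j=9, so smallest k = 9-4 = 5.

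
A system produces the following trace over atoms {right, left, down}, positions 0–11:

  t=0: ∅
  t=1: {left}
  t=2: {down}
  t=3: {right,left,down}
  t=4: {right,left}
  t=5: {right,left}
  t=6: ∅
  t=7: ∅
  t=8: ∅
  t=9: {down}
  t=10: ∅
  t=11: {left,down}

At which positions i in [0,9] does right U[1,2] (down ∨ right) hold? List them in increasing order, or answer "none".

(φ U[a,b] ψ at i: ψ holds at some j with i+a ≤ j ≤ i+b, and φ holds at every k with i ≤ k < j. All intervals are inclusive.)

3, 4

Evaluate at each i in [0,9]:
  i=0: ✗ (lhs fails at k=0 before rhs at j=2)
  i=1: ✗ (lhs fails at k=1 before rhs at j=2)
  i=2: ✗ (lhs fails at k=2 before rhs at j=3)
  i=3: ✓ (rhs at j=4; lhs holds on [3,3])
  i=4: ✓ (rhs at j=5; lhs holds on [4,4])
  i=5: ✗ (no rhs in [6,7])
  i=6: ✗ (no rhs in [7,8])
  i=7: ✗ (lhs fails at k=7 before rhs at j=9)
  i=8: ✗ (lhs fails at k=8 before rhs at j=9)
  i=9: ✗ (lhs fails at k=9 before rhs at j=11)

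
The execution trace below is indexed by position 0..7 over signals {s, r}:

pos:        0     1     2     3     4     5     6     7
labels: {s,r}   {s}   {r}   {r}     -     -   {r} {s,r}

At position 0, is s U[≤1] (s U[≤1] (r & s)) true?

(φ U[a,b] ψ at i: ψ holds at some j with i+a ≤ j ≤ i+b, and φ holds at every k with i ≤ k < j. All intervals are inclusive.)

Need some j in [0,1] with (s U[≤1] (r & s)), and s at every k in [0,j-1].
  j=0: (s U[≤1] (r & s)) holds; no prefix to check → satisfied.

Holds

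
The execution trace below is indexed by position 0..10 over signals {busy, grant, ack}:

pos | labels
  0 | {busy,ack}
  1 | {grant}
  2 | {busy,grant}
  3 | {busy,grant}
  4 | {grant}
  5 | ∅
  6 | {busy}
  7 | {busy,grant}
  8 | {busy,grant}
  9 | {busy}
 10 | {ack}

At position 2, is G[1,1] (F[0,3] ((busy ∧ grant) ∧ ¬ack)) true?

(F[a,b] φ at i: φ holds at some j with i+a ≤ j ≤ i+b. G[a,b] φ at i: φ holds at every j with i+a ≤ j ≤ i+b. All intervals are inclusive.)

Check F[0,3] ((busy ∧ grant) ∧ ¬ack) at every j in [3,3]:
  j=3: holds (witness at 3)
All positions satisfy it → formula holds.

Yes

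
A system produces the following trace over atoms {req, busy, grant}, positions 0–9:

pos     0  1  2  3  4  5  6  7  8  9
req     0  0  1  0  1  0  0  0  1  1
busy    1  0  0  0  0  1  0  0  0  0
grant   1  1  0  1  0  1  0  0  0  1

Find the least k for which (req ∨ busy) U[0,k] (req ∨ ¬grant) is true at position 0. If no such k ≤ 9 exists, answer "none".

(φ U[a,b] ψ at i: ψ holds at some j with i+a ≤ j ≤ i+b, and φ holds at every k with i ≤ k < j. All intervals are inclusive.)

Need earliest j ≥ 0 with (req ∨ ¬grant), and (req ∨ busy) at every k in [0,j-1].
  j=0: rhs fails.
  j=1: rhs fails.
  j=2: rhs holds but lhs fails at k=1.
  j=3: rhs fails.
  j=4: rhs holds but lhs fails at k=1.
  j=5: rhs fails.
  j=6: rhs holds but lhs fails at k=1.
  j=7: rhs holds but lhs fails at k=1.
  j=8: rhs holds but lhs fails at k=1.
  j=9: rhs holds but lhs fails at k=1.
No witness within the range → none.

none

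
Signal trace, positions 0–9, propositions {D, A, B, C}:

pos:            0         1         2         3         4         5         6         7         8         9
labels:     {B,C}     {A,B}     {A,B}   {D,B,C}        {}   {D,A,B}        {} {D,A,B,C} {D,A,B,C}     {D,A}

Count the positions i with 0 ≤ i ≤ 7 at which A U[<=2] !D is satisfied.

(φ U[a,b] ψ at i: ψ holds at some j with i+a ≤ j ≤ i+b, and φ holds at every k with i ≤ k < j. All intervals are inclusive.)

6

Evaluate at each i in [0,7]:
  i=0: ✓ (rhs at j=0)
  i=1: ✓ (rhs at j=1)
  i=2: ✓ (rhs at j=2)
  i=3: ✗ (lhs fails at k=3 before rhs at j=4)
  i=4: ✓ (rhs at j=4)
  i=5: ✓ (rhs at j=6; lhs holds on [5,5])
  i=6: ✓ (rhs at j=6)
  i=7: ✗ (no rhs in [7,9])
Positions where it holds: {0, 1, 2, 4, 5, 6} → 6.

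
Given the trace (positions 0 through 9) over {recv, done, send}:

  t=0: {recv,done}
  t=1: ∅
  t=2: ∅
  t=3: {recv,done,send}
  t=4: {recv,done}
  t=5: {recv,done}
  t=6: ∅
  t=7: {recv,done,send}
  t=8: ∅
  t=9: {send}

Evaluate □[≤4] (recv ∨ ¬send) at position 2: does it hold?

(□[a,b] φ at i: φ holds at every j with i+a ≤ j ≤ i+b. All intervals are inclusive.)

Check (recv ∨ ¬send) at every j in [2,6]:
  j=2: true
  j=3: true
  j=4: true
  j=5: true
  j=6: true
All positions satisfy it → formula holds.

Yes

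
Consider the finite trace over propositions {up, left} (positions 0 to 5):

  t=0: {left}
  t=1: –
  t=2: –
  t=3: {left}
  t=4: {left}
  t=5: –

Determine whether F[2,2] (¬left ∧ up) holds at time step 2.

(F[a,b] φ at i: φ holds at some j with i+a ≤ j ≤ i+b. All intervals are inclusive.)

Check (¬left ∧ up) at each j in [4,4]:
  j=4: false
No position in the window satisfies it → formula fails.

No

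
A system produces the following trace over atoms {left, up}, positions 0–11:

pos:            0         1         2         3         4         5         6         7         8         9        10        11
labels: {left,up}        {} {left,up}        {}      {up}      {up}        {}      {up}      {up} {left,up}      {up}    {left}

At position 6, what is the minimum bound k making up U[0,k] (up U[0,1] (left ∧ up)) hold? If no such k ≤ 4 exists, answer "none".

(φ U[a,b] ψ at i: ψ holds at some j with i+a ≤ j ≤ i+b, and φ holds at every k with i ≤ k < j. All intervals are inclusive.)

none

Need earliest j ≥ 6 with (up U[0,1] (left ∧ up)), and up at every k in [6,j-1].
  j=6: rhs fails.
  j=7: rhs fails.
  j=8: rhs holds but lhs fails at k=6.
  j=9: rhs holds but lhs fails at k=6.
  j=10: rhs fails.
No witness within the range → none.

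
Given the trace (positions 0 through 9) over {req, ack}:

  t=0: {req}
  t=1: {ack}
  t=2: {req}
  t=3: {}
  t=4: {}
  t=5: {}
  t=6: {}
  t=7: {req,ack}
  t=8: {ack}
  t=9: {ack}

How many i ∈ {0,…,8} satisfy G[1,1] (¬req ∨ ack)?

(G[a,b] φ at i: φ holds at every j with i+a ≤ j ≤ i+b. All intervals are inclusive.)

Evaluate at each i in [0,8]:
  i=0: ✓ (all of [1,1])
  i=1: ✗ (fails at j=2)
  i=2: ✓ (all of [3,3])
  i=3: ✓ (all of [4,4])
  i=4: ✓ (all of [5,5])
  i=5: ✓ (all of [6,6])
  i=6: ✓ (all of [7,7])
  i=7: ✓ (all of [8,8])
  i=8: ✓ (all of [9,9])
Positions where it holds: {0, 2, 3, 4, 5, 6, 7, 8} → 8.

8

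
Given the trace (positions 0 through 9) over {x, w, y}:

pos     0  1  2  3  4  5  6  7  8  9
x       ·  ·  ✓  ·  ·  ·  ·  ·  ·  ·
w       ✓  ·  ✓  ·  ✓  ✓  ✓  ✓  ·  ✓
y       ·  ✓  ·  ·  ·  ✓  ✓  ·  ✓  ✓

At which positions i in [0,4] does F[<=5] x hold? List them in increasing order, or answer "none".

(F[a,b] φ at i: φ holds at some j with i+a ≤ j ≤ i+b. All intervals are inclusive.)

0, 1, 2

Evaluate at each i in [0,4]:
  i=0: ✓ (witness j=2)
  i=1: ✓ (witness j=2)
  i=2: ✓ (witness j=2)
  i=3: ✗ (none in [3,8])
  i=4: ✗ (none in [4,9])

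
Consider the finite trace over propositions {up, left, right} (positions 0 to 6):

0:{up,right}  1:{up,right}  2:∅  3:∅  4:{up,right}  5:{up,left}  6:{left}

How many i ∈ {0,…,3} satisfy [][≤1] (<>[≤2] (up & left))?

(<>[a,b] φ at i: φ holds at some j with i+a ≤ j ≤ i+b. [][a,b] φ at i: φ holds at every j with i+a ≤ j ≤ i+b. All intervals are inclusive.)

1

Evaluate at each i in [0,3]:
  i=0: ✗ (fails at j=0)
  i=1: ✗ (fails at j=1)
  i=2: ✗ (fails at j=2)
  i=3: ✓ (all of [3,4])
Positions where it holds: {3} → 1.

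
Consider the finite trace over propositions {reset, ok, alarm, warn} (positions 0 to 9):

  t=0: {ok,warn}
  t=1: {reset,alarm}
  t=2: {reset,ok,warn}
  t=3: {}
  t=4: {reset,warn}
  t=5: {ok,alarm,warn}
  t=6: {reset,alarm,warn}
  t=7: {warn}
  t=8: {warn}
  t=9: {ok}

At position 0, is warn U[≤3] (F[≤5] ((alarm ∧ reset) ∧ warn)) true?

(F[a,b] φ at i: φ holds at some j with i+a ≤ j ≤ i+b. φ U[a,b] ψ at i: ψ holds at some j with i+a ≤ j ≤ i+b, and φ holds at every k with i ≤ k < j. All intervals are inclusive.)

Yes

Need some j in [0,3] with F[≤5] ((alarm ∧ reset) ∧ warn), and warn at every k in [0,j-1].
  j=0: F[≤5] ((alarm ∧ reset) ∧ warn) — fails (none in [0,5]).
  j=1: F[≤5] ((alarm ∧ reset) ∧ warn) holds; warn holds at every k in [0,0] → satisfied.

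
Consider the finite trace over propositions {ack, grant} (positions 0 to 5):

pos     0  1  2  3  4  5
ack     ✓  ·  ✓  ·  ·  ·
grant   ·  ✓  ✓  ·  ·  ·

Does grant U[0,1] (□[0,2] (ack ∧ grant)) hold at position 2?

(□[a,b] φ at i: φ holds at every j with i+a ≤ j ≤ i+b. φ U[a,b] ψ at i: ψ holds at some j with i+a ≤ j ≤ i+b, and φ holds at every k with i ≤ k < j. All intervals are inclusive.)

Need some j in [2,3] with □[0,2] (ack ∧ grant), and grant at every k in [2,j-1].
  j=2: □[0,2] (ack ∧ grant) — fails at 3.
  j=3: □[0,2] (ack ∧ grant) — fails at 3.
No j in the window works → until fails.

No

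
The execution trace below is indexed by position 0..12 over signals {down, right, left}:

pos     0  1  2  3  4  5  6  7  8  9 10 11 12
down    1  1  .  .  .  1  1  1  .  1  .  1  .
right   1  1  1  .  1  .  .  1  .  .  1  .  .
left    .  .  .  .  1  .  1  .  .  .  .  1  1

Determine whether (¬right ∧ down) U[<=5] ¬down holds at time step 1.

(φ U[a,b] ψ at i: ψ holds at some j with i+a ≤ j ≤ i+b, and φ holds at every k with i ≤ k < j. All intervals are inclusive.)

No

Need some j in [1,6] with ¬down, and (¬right ∧ down) at every k in [1,j-1].
  j=1: ¬down false.
  j=2: ¬down holds, but (¬right ∧ down) fails at k=1 → not this j.
  j=3: ¬down holds, but (¬right ∧ down) fails at k=1 → not this j.
  j=4: ¬down holds, but (¬right ∧ down) fails at k=1 → not this j.
  j=5: ¬down false.
  j=6: ¬down false.
No j in the window works → until fails.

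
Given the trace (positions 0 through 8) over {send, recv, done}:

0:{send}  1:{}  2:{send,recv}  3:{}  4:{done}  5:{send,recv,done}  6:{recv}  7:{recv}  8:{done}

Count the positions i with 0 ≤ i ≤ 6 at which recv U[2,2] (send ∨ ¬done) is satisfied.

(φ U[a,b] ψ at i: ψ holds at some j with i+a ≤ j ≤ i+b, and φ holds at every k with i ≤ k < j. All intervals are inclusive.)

1

Evaluate at each i in [0,6]:
  i=0: ✗ (lhs fails at k=0 before rhs at j=2)
  i=1: ✗ (lhs fails at k=1 before rhs at j=3)
  i=2: ✗ (no rhs in [4,4])
  i=3: ✗ (lhs fails at k=3 before rhs at j=5)
  i=4: ✗ (lhs fails at k=4 before rhs at j=6)
  i=5: ✓ (rhs at j=7; lhs holds on [5,6])
  i=6: ✗ (no rhs in [8,8])
Positions where it holds: {5} → 1.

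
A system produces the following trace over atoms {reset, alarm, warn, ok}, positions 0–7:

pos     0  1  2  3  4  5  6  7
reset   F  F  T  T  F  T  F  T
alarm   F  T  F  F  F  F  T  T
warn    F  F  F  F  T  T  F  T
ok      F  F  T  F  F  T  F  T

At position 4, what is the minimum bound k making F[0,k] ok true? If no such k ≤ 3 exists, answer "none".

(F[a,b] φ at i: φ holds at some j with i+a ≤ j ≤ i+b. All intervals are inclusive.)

1

Scan j = 4,5,… for ok:
  j=4: fails
  j=5: holds
First hit at j=5, so smallest k = 5-4 = 1.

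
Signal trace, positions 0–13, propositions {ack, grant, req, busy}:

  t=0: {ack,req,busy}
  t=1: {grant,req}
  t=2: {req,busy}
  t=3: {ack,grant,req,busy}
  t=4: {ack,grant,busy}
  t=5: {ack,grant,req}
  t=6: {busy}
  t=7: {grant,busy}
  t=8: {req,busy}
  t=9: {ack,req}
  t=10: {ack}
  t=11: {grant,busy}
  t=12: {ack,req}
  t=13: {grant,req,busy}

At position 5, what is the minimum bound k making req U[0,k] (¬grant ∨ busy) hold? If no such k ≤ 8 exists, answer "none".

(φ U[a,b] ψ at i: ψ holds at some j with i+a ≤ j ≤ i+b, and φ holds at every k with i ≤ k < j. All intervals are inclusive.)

1

Need earliest j ≥ 5 with (¬grant ∨ busy), and req at every k in [5,j-1].
  j=5: rhs fails.
  j=6: rhs holds; lhs holds on [5,5]. k = 1.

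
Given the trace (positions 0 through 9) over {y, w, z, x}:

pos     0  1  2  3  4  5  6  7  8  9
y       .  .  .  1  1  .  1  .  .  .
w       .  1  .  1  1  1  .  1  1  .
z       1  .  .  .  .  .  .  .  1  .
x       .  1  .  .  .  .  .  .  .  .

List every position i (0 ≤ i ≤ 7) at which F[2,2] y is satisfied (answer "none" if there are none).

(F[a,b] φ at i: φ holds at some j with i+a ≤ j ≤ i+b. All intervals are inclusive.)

1, 2, 4

Evaluate at each i in [0,7]:
  i=0: ✗ (none in [2,2])
  i=1: ✓ (witness j=3)
  i=2: ✓ (witness j=4)
  i=3: ✗ (none in [5,5])
  i=4: ✓ (witness j=6)
  i=5: ✗ (none in [7,7])
  i=6: ✗ (none in [8,8])
  i=7: ✗ (none in [9,9])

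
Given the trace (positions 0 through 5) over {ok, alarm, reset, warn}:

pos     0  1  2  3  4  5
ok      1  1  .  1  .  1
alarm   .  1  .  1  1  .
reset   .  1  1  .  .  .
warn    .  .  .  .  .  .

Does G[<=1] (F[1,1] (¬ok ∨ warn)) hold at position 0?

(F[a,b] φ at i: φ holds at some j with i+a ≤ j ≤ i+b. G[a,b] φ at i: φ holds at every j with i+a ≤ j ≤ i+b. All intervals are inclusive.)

False

Check F[1,1] (¬ok ∨ warn) at every j in [0,1]:
  j=0: fails (none in [1,1])
  j=1: holds (witness at 2)
Fails at j=0 → formula fails.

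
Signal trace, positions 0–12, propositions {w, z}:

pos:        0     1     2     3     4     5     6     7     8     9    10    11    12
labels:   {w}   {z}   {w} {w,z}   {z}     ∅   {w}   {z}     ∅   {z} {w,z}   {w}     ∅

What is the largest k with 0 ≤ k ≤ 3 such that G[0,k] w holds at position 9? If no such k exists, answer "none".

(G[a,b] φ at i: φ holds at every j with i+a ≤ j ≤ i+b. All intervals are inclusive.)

none

w must hold from j=9 onward; find where it first fails.
  j=9: fails → no k works.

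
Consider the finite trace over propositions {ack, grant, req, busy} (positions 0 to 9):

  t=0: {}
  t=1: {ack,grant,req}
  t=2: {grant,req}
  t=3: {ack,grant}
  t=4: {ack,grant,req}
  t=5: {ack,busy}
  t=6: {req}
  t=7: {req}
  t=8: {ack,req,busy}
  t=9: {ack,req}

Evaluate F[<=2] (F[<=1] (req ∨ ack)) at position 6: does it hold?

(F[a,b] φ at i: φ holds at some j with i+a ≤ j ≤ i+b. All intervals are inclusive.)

Holds

Check F[<=1] (req ∨ ack) at each j in [6,8]:
  j=6: holds (witness at 6)
  j=7: holds (witness at 7)
  j=8: holds (witness at 8)
Found at j=6 → formula holds.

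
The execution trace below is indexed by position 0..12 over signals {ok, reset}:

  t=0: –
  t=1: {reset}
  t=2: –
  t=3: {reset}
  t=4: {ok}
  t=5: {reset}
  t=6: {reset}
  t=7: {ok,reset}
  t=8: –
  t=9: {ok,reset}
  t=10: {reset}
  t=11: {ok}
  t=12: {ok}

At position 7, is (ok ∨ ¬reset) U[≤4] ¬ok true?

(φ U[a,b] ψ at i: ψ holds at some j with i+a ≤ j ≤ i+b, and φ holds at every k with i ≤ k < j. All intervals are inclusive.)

Yes

Need some j in [7,11] with ¬ok, and (ok ∨ ¬reset) at every k in [7,j-1].
  j=7: ¬ok false.
  j=8: ¬ok holds; (ok ∨ ¬reset) holds at every k in [7,7] → satisfied.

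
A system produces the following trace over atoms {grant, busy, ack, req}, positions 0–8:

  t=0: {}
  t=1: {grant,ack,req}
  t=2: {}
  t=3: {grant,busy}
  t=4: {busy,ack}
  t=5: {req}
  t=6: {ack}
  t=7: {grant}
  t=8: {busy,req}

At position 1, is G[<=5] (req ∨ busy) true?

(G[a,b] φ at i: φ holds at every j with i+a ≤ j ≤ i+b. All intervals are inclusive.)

Check (req ∨ busy) at every j in [1,6]:
  j=1: true
  j=2: false
  j=3: true
  j=4: true
  j=5: true
  j=6: false
Fails at j=2 → formula fails.

No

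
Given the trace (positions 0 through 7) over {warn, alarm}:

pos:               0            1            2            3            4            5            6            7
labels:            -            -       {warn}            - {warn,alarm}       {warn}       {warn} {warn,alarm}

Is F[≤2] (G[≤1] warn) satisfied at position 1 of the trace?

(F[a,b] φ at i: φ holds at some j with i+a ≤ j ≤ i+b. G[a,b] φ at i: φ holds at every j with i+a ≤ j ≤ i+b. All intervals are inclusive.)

False

Check G[≤1] warn at each j in [1,3]:
  j=1: fails at 1
  j=2: fails at 3
  j=3: fails at 3
No position in the window satisfies it → formula fails.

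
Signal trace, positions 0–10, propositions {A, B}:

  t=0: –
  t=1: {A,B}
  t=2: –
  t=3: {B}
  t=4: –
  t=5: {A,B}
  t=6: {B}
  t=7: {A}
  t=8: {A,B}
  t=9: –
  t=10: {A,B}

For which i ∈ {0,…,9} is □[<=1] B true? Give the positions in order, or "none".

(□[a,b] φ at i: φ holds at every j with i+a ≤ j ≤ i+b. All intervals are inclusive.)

Evaluate at each i in [0,9]:
  i=0: ✗ (fails at j=0)
  i=1: ✗ (fails at j=2)
  i=2: ✗ (fails at j=2)
  i=3: ✗ (fails at j=4)
  i=4: ✗ (fails at j=4)
  i=5: ✓ (all of [5,6])
  i=6: ✗ (fails at j=7)
  i=7: ✗ (fails at j=7)
  i=8: ✗ (fails at j=9)
  i=9: ✗ (fails at j=9)

5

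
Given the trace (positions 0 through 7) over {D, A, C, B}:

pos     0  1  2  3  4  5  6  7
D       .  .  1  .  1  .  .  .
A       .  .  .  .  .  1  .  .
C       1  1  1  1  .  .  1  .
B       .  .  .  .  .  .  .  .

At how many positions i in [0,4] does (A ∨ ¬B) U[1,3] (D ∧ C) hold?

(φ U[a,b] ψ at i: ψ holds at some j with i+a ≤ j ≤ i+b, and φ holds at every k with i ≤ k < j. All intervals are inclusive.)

2

Evaluate at each i in [0,4]:
  i=0: ✓ (rhs at j=2; lhs holds on [0,1])
  i=1: ✓ (rhs at j=2; lhs holds on [1,1])
  i=2: ✗ (no rhs in [3,5])
  i=3: ✗ (no rhs in [4,6])
  i=4: ✗ (no rhs in [5,7])
Positions where it holds: {0, 1} → 2.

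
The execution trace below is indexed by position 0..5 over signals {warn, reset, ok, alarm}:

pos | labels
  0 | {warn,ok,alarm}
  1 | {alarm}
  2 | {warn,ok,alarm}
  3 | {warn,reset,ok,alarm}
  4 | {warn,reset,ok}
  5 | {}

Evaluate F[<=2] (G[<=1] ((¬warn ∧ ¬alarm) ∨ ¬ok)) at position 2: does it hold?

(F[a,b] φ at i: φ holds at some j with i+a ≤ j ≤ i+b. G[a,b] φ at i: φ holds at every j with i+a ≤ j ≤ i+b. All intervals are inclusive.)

Check G[<=1] ((¬warn ∧ ¬alarm) ∨ ¬ok) at each j in [2,4]:
  j=2: fails at 2
  j=3: fails at 3
  j=4: fails at 4
No position in the window satisfies it → formula fails.

No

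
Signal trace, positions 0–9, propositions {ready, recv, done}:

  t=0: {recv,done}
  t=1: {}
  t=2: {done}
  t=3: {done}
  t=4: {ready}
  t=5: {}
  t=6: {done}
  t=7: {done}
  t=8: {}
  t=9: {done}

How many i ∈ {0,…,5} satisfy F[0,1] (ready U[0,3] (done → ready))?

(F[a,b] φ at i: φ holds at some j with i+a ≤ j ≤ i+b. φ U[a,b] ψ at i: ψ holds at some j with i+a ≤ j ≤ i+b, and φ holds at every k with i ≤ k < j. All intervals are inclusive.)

5

Evaluate at each i in [0,5]:
  i=0: ✓ (witness j=1)
  i=1: ✓ (witness j=1)
  i=2: ✗ (none in [2,3])
  i=3: ✓ (witness j=4)
  i=4: ✓ (witness j=4)
  i=5: ✓ (witness j=5)
Positions where it holds: {0, 1, 3, 4, 5} → 5.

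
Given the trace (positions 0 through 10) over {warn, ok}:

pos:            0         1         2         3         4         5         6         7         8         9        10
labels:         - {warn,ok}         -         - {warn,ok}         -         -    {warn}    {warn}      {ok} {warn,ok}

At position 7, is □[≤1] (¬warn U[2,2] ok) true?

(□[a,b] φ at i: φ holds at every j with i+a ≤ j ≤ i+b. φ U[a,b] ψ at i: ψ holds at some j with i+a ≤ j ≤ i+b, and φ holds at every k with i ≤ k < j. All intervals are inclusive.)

Does not hold

Check (¬warn U[2,2] ok) at every j in [7,8]:
  j=7: fails
  j=8: fails
Fails at j=7 → formula fails.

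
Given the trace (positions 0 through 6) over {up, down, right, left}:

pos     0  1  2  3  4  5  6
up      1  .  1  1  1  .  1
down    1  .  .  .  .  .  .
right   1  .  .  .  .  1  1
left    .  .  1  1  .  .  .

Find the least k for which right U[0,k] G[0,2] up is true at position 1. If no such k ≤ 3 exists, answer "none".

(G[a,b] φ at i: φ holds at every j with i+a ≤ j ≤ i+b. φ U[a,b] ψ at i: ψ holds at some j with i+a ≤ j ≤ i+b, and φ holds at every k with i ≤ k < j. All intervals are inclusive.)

none

Need earliest j ≥ 1 with G[0,2] up, and right at every k in [1,j-1].
  j=1: rhs fails.
  j=2: rhs holds but lhs fails at k=1.
  j=3: rhs fails.
  j=4: rhs fails.
No witness within the range → none.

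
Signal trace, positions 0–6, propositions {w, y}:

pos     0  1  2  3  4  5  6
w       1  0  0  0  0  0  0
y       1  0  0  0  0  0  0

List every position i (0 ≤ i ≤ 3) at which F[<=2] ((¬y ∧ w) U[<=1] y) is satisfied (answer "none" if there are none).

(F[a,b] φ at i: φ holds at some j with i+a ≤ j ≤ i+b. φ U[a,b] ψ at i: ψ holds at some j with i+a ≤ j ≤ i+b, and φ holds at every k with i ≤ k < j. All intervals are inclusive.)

0

Evaluate at each i in [0,3]:
  i=0: ✓ (witness j=0)
  i=1: ✗ (none in [1,3])
  i=2: ✗ (none in [2,4])
  i=3: ✗ (none in [3,5])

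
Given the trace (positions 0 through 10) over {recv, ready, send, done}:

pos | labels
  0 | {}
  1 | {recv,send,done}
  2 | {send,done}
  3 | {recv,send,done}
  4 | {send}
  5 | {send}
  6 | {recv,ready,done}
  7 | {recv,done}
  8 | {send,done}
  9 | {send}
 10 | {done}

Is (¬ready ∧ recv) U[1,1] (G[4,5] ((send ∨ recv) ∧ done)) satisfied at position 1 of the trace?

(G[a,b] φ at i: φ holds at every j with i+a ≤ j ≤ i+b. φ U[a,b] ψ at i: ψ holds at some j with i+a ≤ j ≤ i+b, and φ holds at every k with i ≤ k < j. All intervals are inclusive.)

Need some j in [2,2] with G[4,5] ((send ∨ recv) ∧ done), and (¬ready ∧ recv) at every k in [1,j-1].
  j=2: G[4,5] ((send ∨ recv) ∧ done) holds; (¬ready ∧ recv) holds at every k in [1,1] → satisfied.

Holds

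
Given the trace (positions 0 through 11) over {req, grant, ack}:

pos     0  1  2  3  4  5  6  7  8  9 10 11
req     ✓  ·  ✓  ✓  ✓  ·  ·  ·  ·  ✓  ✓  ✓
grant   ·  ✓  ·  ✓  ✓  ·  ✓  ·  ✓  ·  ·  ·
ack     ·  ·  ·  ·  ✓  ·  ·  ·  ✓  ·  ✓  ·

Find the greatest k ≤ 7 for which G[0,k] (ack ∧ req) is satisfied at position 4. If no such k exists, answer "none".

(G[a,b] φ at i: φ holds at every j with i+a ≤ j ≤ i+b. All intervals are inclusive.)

(ack ∧ req) must hold from j=4 onward; find where it first fails.
  j=4: holds
  j=5: fails
Holds on [4,4], so largest k = 0.

0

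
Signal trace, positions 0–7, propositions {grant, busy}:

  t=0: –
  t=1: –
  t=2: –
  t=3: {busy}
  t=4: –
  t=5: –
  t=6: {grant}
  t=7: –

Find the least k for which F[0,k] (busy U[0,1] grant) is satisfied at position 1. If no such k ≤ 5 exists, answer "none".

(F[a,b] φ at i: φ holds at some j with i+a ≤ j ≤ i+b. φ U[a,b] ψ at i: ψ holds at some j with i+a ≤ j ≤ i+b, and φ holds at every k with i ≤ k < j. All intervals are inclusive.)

Scan j = 1,2,… for (busy U[0,1] grant):
  j=1: fails
  j=2: fails
  j=3: fails
  j=4: fails
  j=5: fails
  j=6: holds
First hit at j=6, so smallest k = 6-1 = 5.

5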